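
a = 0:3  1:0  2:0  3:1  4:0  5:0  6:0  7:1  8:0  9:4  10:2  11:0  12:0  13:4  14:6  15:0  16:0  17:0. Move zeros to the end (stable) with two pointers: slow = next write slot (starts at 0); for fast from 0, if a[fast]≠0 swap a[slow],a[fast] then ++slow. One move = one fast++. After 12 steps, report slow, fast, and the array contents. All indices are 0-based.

(s=0,f=0) a[fast]=3≠0 swap→a[0]=3 → slow++,fast++
(s=1,f=1) a[fast]=0 → fast++
(s=1,f=2) a[fast]=0 → fast++
(s=1,f=3) a[fast]=1≠0 swap→a[1]=1 → slow++,fast++
(s=2,f=4) a[fast]=0 → fast++
(s=2,f=5) a[fast]=0 → fast++
(s=2,f=6) a[fast]=0 → fast++
(s=2,f=7) a[fast]=1≠0 swap→a[2]=1 → slow++,fast++
(s=3,f=8) a[fast]=0 → fast++
(s=3,f=9) a[fast]=4≠0 swap→a[3]=4 → slow++,fast++
(s=4,f=10) a[fast]=2≠0 swap→a[4]=2 → slow++,fast++
(s=5,f=11) a[fast]=0 → fast++

slow=5, fast=12, a=[3, 1, 1, 4, 2, 0, 0, 0, 0, 0, 0, 0, 0, 4, 6, 0, 0, 0]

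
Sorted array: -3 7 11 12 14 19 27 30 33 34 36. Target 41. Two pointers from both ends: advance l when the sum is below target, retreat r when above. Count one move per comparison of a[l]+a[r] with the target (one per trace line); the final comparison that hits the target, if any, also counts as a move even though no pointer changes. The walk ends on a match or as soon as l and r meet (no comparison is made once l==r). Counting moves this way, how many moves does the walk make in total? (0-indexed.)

3 moves

l=0 r=10: -3+36=33 <41, l++
l=1 r=10: 7+36=43 >41, r--
l=1 r=9: 7+34=41, found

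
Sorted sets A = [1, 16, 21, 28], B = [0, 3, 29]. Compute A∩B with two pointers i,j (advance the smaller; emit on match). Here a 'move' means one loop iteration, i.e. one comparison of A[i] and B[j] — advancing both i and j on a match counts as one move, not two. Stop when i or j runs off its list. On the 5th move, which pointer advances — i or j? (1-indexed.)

i

[i=1,j=1] 1>0 → j++
[i=1,j=2] 1<3 → i++
[i=2,j=2] 16>3 → j++
[i=2,j=3] 16<29 → i++
[i=3,j=3] 21<29 → i++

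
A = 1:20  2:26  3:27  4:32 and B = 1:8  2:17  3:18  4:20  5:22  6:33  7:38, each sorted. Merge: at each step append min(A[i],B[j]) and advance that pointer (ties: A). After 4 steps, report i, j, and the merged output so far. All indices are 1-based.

i=1 j=1: A[i]=20>B[j]=8 take 8, j++
i=1 j=2: A[i]=20>B[j]=17 take 17, j++
i=1 j=3: A[i]=20>B[j]=18 take 18, j++
i=1 j=4: A[i]=20<=B[j]=20 take 20, i++

i=2, j=4, merged so far=[8, 17, 18, 20]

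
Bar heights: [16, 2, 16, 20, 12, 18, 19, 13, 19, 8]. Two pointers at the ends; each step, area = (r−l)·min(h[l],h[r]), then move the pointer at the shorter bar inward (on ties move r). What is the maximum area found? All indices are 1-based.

l=1 r=10: min(16,8)*9=72 best=72 *, r--
l=1 r=9: min(16,19)*8=128 best=128 *, l++
l=2 r=9: min(2,19)*7=14 best=128, l++
l=3 r=9: min(16,19)*6=96 best=128, l++
l=4 r=9: min(20,19)*5=95 best=128, r--
l=4 r=8: min(20,13)*4=52 best=128, r--
l=4 r=7: min(20,19)*3=57 best=128, r--
l=4 r=6: min(20,18)*2=36 best=128, r--
l=4 r=5: min(20,12)*1=12 best=128, r--

max area = 128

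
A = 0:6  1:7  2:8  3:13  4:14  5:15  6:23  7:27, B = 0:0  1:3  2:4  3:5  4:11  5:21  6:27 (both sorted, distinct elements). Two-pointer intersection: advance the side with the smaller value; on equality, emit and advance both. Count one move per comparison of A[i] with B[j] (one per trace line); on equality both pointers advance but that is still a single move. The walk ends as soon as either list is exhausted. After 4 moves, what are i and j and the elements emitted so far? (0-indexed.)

i=0, j=4, emitted=[]

i=0 j=0: 6>0, j++
i=0 j=1: 6>3, j++
i=0 j=2: 6>4, j++
i=0 j=3: 6>5, j++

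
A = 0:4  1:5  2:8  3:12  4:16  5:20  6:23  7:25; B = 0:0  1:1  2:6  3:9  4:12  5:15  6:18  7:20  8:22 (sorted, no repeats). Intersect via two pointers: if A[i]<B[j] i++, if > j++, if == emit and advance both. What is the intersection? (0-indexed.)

intersection = [12, 20]

[i=0,j=0] 4>0 → j++
[i=0,j=1] 4>1 → j++
[i=0,j=2] 4<6 → i++
[i=1,j=2] 5<6 → i++
[i=2,j=2] 8>6 → j++
[i=2,j=3] 8<9 → i++
[i=3,j=3] 12>9 → j++
[i=3,j=4] 12==12 emit → i++,j++
[i=4,j=5] 16>15 → j++
[i=4,j=6] 16<18 → i++
[i=5,j=6] 20>18 → j++
[i=5,j=7] 20==20 emit → i++,j++
[i=6,j=8] 23>22 → j++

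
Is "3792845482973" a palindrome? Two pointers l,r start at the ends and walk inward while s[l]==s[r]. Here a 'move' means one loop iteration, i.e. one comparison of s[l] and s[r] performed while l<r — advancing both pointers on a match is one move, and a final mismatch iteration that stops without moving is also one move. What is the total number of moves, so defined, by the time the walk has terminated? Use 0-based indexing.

[0,12] '3'=='3' → l++,r--
[1,11] '7'=='7' → l++,r--
[2,10] '9'=='9' → l++,r--
[3,9] '2'=='2' → l++,r--
[4,8] '8'=='8' → l++,r--
[5,7] '4'=='4' → l++,r--

6 moves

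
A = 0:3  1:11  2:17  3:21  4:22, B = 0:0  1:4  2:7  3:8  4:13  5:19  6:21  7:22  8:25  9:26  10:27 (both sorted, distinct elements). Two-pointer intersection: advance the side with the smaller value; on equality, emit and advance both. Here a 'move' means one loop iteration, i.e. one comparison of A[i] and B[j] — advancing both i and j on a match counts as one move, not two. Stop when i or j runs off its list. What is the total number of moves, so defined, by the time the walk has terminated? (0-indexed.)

i=0 j=0: 3>0, j++
i=0 j=1: 3<4, i++
i=1 j=1: 11>4, j++
i=1 j=2: 11>7, j++
i=1 j=3: 11>8, j++
i=1 j=4: 11<13, i++
i=2 j=4: 17>13, j++
i=2 j=5: 17<19, i++
i=3 j=5: 21>19, j++
i=3 j=6: 21==21 emit, i++,j++
i=4 j=7: 22==22 emit, i++,j++

11 moves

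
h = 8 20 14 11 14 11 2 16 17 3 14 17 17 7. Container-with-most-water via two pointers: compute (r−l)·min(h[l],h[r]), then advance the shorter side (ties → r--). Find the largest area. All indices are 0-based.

max area = 187

[0,13] min(8,7)*13=91 best=91 * → r--
[0,12] min(8,17)*12=96 best=96 * → l++
[1,12] min(20,17)*11=187 best=187 * → r--
[1,11] min(20,17)*10=170 best=187 → r--
[1,10] min(20,14)*9=126 best=187 → r--
[1,9] min(20,3)*8=24 best=187 → r--
[1,8] min(20,17)*7=119 best=187 → r--
[1,7] min(20,16)*6=96 best=187 → r--
[1,6] min(20,2)*5=10 best=187 → r--
[1,5] min(20,11)*4=44 best=187 → r--
[1,4] min(20,14)*3=42 best=187 → r--
[1,3] min(20,11)*2=22 best=187 → r--
[1,2] min(20,14)*1=14 best=187 → r--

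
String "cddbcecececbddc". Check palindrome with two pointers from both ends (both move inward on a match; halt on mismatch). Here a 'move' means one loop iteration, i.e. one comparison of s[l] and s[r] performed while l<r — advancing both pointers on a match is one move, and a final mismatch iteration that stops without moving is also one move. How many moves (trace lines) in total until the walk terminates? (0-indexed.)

[0,14] 'c'=='c' → l++,r--
[1,13] 'd'=='d' → l++,r--
[2,12] 'd'=='d' → l++,r--
[3,11] 'b'=='b' → l++,r--
[4,10] 'c'=='c' → l++,r--
[5,9] 'e'=='e' → l++,r--
[6,8] 'c'=='c' → l++,r--

7 moves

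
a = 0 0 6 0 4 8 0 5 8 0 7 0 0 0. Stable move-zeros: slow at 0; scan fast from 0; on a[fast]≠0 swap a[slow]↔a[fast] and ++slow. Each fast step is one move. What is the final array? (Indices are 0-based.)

[6, 4, 8, 5, 8, 7, 0, 0, 0, 0, 0, 0, 0, 0]

(s=0,f=0) a[fast]=0 → fast++
(s=0,f=1) a[fast]=0 → fast++
(s=0,f=2) a[fast]=6≠0 swap→a[0]=6 → slow++,fast++
(s=1,f=3) a[fast]=0 → fast++
(s=1,f=4) a[fast]=4≠0 swap→a[1]=4 → slow++,fast++
(s=2,f=5) a[fast]=8≠0 swap→a[2]=8 → slow++,fast++
(s=3,f=6) a[fast]=0 → fast++
(s=3,f=7) a[fast]=5≠0 swap→a[3]=5 → slow++,fast++
(s=4,f=8) a[fast]=8≠0 swap→a[4]=8 → slow++,fast++
(s=5,f=9) a[fast]=0 → fast++
(s=5,f=10) a[fast]=7≠0 swap→a[5]=7 → slow++,fast++
(s=6,f=11) a[fast]=0 → fast++
(s=6,f=12) a[fast]=0 → fast++
(s=6,f=13) a[fast]=0 → fast++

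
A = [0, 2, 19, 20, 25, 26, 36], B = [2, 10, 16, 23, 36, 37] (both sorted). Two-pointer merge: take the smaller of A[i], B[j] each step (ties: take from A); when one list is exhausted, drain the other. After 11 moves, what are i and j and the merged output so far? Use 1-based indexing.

i=8, j=5, merged so far=[0, 2, 2, 10, 16, 19, 20, 23, 25, 26, 36]

[i=1,j=1] A[i]=0<=B[j]=2 take 0 → i++
[i=2,j=1] A[i]=2<=B[j]=2 take 2 → i++
[i=3,j=1] A[i]=19>B[j]=2 take 2 → j++
[i=3,j=2] A[i]=19>B[j]=10 take 10 → j++
[i=3,j=3] A[i]=19>B[j]=16 take 16 → j++
[i=3,j=4] A[i]=19<=B[j]=23 take 19 → i++
[i=4,j=4] A[i]=20<=B[j]=23 take 20 → i++
[i=5,j=4] A[i]=25>B[j]=23 take 23 → j++
[i=5,j=5] A[i]=25<=B[j]=36 take 25 → i++
[i=6,j=5] A[i]=26<=B[j]=36 take 26 → i++
[i=7,j=5] A[i]=36<=B[j]=36 take 36 → i++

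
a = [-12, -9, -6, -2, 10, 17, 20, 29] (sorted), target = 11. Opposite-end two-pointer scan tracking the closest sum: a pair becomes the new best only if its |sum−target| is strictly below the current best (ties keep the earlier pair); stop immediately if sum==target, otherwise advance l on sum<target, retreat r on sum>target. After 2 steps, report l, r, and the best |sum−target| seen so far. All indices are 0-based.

l=1, r=6, best |Δ|=3

[0,7] -12+29=17 d=6 * → r--
[0,6] -12+20=8 d=3 * → l++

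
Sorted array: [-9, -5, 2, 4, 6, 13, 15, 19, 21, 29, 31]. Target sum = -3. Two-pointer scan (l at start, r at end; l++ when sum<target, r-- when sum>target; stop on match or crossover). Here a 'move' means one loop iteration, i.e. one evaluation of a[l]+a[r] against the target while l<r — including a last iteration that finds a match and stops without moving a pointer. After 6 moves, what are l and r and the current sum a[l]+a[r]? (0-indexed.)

l=0 r=10: -9+31=22 >-3, r--
l=0 r=9: -9+29=20 >-3, r--
l=0 r=8: -9+21=12 >-3, r--
l=0 r=7: -9+19=10 >-3, r--
l=0 r=6: -9+15=6 >-3, r--
l=0 r=5: -9+13=4 >-3, r--

l=0, r=4, sum=-3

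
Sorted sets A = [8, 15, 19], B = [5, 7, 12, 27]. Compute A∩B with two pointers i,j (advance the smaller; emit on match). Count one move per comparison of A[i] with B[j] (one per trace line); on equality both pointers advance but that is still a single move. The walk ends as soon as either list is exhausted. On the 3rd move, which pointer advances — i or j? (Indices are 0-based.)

[i=0,j=0] 8>5 → j++
[i=0,j=1] 8>7 → j++
[i=0,j=2] 8<12 → i++

i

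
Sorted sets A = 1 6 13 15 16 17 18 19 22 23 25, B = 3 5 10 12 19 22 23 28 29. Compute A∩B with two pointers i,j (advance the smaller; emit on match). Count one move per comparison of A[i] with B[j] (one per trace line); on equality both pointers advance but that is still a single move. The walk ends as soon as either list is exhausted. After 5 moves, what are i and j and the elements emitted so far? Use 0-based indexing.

i=0 j=0: 1<3, i++
i=1 j=0: 6>3, j++
i=1 j=1: 6>5, j++
i=1 j=2: 6<10, i++
i=2 j=2: 13>10, j++

i=2, j=3, emitted=[]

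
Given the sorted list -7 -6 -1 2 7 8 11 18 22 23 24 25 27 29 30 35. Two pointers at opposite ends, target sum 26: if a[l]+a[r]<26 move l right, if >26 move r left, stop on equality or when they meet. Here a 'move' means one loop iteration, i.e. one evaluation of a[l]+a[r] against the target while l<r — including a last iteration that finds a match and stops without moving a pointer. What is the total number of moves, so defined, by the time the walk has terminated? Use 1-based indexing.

6 moves

l=1 r=16: -7+35=28 >26, r--
l=1 r=15: -7+30=23 <26, l++
l=2 r=15: -6+30=24 <26, l++
l=3 r=15: -1+30=29 >26, r--
l=3 r=14: -1+29=28 >26, r--
l=3 r=13: -1+27=26, found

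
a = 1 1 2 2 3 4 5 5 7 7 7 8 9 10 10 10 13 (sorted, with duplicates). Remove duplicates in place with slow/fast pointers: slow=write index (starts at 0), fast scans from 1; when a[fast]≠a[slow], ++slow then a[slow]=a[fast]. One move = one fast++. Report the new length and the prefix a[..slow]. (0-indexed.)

(s=0,f=1) a[fast]=1=a[slow] dup → fast++
(s=0,f=2) a[fast]=2≠a[slow]=1 write a[1]=2 → slow++,fast++
(s=1,f=3) a[fast]=2=a[slow] dup → fast++
(s=1,f=4) a[fast]=3≠a[slow]=2 write a[2]=3 → slow++,fast++
(s=2,f=5) a[fast]=4≠a[slow]=3 write a[3]=4 → slow++,fast++
(s=3,f=6) a[fast]=5≠a[slow]=4 write a[4]=5 → slow++,fast++
(s=4,f=7) a[fast]=5=a[slow] dup → fast++
(s=4,f=8) a[fast]=7≠a[slow]=5 write a[5]=7 → slow++,fast++
(s=5,f=9) a[fast]=7=a[slow] dup → fast++
(s=5,f=10) a[fast]=7=a[slow] dup → fast++
(s=5,f=11) a[fast]=8≠a[slow]=7 write a[6]=8 → slow++,fast++
(s=6,f=12) a[fast]=9≠a[slow]=8 write a[7]=9 → slow++,fast++
(s=7,f=13) a[fast]=10≠a[slow]=9 write a[8]=10 → slow++,fast++
(s=8,f=14) a[fast]=10=a[slow] dup → fast++
(s=8,f=15) a[fast]=10=a[slow] dup → fast++
(s=8,f=16) a[fast]=13≠a[slow]=10 write a[9]=13 → slow++,fast++

length 10; prefix = [1, 2, 3, 4, 5, 7, 8, 9, 10, 13]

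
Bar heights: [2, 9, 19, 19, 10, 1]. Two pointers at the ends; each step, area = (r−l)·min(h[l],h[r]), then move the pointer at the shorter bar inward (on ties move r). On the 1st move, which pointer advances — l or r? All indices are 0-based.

[0,5] min(2,1)*5=5 best=5 * → r--

r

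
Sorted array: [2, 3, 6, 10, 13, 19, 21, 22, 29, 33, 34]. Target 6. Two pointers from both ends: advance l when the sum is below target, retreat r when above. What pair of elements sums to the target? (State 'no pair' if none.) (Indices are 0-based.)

no pair

l=0 r=10: 2+34=36 >6, r--
l=0 r=9: 2+33=35 >6, r--
l=0 r=8: 2+29=31 >6, r--
l=0 r=7: 2+22=24 >6, r--
l=0 r=6: 2+21=23 >6, r--
l=0 r=5: 2+19=21 >6, r--
l=0 r=4: 2+13=15 >6, r--
l=0 r=3: 2+10=12 >6, r--
l=0 r=2: 2+6=8 >6, r--
l=0 r=1: 2+3=5 <6, l++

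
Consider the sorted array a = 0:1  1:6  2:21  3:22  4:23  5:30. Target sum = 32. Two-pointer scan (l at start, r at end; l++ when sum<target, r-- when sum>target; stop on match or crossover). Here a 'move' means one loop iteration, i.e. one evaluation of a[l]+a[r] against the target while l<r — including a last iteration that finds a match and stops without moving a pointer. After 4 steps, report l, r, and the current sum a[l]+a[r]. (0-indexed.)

l=2, r=3, sum=43

[0,5] 1+30=31 <32 → l++
[1,5] 6+30=36 >32 → r--
[1,4] 6+23=29 <32 → l++
[2,4] 21+23=44 >32 → r--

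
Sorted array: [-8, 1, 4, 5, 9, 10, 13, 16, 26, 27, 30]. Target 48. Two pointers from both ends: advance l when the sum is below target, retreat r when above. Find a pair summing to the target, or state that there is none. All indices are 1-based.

no pair

l=1 r=11: -8+30=22 <48, l++
l=2 r=11: 1+30=31 <48, l++
l=3 r=11: 4+30=34 <48, l++
l=4 r=11: 5+30=35 <48, l++
l=5 r=11: 9+30=39 <48, l++
l=6 r=11: 10+30=40 <48, l++
l=7 r=11: 13+30=43 <48, l++
l=8 r=11: 16+30=46 <48, l++
l=9 r=11: 26+30=56 >48, r--
l=9 r=10: 26+27=53 >48, r--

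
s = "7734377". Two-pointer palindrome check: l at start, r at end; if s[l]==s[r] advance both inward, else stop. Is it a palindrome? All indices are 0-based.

[0,6] '7'=='7' → l++,r--
[1,5] '7'=='7' → l++,r--
[2,4] '3'=='3' → l++,r--

palindrome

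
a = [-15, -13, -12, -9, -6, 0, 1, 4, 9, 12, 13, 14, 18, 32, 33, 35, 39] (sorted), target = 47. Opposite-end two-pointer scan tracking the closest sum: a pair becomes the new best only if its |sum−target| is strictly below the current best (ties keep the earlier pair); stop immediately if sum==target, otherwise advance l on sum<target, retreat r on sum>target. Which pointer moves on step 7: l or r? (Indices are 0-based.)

l=0 r=16: -15+39=24 d=23 *, l++
l=1 r=16: -13+39=26 d=21 *, l++
l=2 r=16: -12+39=27 d=20 *, l++
l=3 r=16: -9+39=30 d=17 *, l++
l=4 r=16: -6+39=33 d=14 *, l++
l=5 r=16: 0+39=39 d=8 *, l++
l=6 r=16: 1+39=40 d=7 *, l++

l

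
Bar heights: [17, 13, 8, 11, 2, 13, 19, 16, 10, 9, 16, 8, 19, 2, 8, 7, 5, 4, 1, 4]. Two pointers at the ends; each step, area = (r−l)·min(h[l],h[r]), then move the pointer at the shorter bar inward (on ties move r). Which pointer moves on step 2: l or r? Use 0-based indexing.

r

l=0 r=19: min(17,4)*19=76 best=76 *, r--
l=0 r=18: min(17,1)*18=18 best=76, r--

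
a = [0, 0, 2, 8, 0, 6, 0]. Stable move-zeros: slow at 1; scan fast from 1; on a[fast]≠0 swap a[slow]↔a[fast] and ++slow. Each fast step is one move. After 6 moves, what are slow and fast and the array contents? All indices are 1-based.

(s=1,f=1) a[fast]=0 → fast++
(s=1,f=2) a[fast]=0 → fast++
(s=1,f=3) a[fast]=2≠0 swap→a[1]=2 → slow++,fast++
(s=2,f=4) a[fast]=8≠0 swap→a[2]=8 → slow++,fast++
(s=3,f=5) a[fast]=0 → fast++
(s=3,f=6) a[fast]=6≠0 swap→a[3]=6 → slow++,fast++

slow=4, fast=7, a=[2, 8, 6, 0, 0, 0, 0]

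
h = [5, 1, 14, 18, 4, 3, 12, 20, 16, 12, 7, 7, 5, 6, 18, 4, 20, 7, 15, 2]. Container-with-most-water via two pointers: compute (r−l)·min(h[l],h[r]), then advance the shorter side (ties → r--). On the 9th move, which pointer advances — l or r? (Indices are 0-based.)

l

l=0 r=19: min(5,2)*19=38 best=38 *, r--
l=0 r=18: min(5,15)*18=90 best=90 *, l++
l=1 r=18: min(1,15)*17=17 best=90, l++
l=2 r=18: min(14,15)*16=224 best=224 *, l++
l=3 r=18: min(18,15)*15=225 best=225 *, r--
l=3 r=17: min(18,7)*14=98 best=225, r--
l=3 r=16: min(18,20)*13=234 best=234 *, l++
l=4 r=16: min(4,20)*12=48 best=234, l++
l=5 r=16: min(3,20)*11=33 best=234, l++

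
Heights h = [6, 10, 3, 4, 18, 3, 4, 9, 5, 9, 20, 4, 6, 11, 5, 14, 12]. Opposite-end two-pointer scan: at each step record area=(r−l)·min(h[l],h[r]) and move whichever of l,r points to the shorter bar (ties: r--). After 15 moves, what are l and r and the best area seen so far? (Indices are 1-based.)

[1,17] min(6,12)*16=96 best=96 * → l++
[2,17] min(10,12)*15=150 best=150 * → l++
[3,17] min(3,12)*14=42 best=150 → l++
[4,17] min(4,12)*13=52 best=150 → l++
[5,17] min(18,12)*12=144 best=150 → r--
[5,16] min(18,14)*11=154 best=154 * → r--
[5,15] min(18,5)*10=50 best=154 → r--
[5,14] min(18,11)*9=99 best=154 → r--
[5,13] min(18,6)*8=48 best=154 → r--
[5,12] min(18,4)*7=28 best=154 → r--
[5,11] min(18,20)*6=108 best=154 → l++
[6,11] min(3,20)*5=15 best=154 → l++
[7,11] min(4,20)*4=16 best=154 → l++
[8,11] min(9,20)*3=27 best=154 → l++
[9,11] min(5,20)*2=10 best=154 → l++

l=10, r=11, best area=154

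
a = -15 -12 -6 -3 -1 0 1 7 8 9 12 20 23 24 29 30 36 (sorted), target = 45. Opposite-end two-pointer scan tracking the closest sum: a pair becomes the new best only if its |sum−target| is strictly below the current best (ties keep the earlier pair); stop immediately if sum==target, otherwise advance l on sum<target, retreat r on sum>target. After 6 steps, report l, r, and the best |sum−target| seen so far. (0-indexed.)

l=6, r=16, best |Δ|=9

[0,16] -15+36=21 d=24 * → l++
[1,16] -12+36=24 d=21 * → l++
[2,16] -6+36=30 d=15 * → l++
[3,16] -3+36=33 d=12 * → l++
[4,16] -1+36=35 d=10 * → l++
[5,16] 0+36=36 d=9 * → l++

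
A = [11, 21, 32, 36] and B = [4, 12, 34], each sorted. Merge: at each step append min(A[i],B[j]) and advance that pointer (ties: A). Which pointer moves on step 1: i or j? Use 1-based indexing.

i=1 j=1: A[i]=11>B[j]=4 take 4, j++

j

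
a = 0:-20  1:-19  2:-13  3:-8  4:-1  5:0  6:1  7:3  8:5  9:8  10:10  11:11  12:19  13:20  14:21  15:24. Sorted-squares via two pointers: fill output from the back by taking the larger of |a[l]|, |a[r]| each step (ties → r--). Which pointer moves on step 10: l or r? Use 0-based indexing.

r

[0,15] |-20|<=|24| out[15]=576 → r--
[0,14] |-20|<=|21| out[14]=441 → r--
[0,13] |-20|<=|20| out[13]=400 → r--
[0,12] |-20|>|19| out[12]=400 → l++
[1,12] |-19|<=|19| out[11]=361 → r--
[1,11] |-19|>|11| out[10]=361 → l++
[2,11] |-13|>|11| out[9]=169 → l++
[3,11] |-8|<=|11| out[8]=121 → r--
[3,10] |-8|<=|10| out[7]=100 → r--
[3,9] |-8|<=|8| out[6]=64 → r--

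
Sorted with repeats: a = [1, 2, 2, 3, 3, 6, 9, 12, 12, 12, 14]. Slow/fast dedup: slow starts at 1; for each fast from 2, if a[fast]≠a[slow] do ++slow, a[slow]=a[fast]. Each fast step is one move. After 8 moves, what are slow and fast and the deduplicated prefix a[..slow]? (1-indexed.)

slow=6, fast=10, prefix=[1, 2, 3, 6, 9, 12]

(s=1,f=2) a[fast]=2≠a[slow]=1 write a[2]=2 → slow++,fast++
(s=2,f=3) a[fast]=2=a[slow] dup → fast++
(s=2,f=4) a[fast]=3≠a[slow]=2 write a[3]=3 → slow++,fast++
(s=3,f=5) a[fast]=3=a[slow] dup → fast++
(s=3,f=6) a[fast]=6≠a[slow]=3 write a[4]=6 → slow++,fast++
(s=4,f=7) a[fast]=9≠a[slow]=6 write a[5]=9 → slow++,fast++
(s=5,f=8) a[fast]=12≠a[slow]=9 write a[6]=12 → slow++,fast++
(s=6,f=9) a[fast]=12=a[slow] dup → fast++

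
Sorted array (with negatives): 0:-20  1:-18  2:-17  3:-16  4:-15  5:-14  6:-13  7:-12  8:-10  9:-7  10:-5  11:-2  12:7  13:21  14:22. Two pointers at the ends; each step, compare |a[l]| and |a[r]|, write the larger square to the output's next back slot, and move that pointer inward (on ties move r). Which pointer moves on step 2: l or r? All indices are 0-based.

r

l=0 r=14: |-20|<=|22| out[14]=484, r--
l=0 r=13: |-20|<=|21| out[13]=441, r--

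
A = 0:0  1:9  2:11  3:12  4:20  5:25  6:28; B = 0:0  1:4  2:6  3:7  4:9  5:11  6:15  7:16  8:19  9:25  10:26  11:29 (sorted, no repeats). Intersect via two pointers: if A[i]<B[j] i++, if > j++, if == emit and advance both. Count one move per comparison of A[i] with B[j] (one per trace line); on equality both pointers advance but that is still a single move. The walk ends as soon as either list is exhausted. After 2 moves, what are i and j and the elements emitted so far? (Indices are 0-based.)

i=1, j=2, emitted=[0]

[i=0,j=0] 0==0 emit → i++,j++
[i=1,j=1] 9>4 → j++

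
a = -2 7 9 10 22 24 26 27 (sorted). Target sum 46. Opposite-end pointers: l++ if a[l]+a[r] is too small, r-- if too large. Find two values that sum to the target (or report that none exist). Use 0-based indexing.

[0,7] -2+27=25 <46 → l++
[1,7] 7+27=34 <46 → l++
[2,7] 9+27=36 <46 → l++
[3,7] 10+27=37 <46 → l++
[4,7] 22+27=49 >46 → r--
[4,6] 22+26=48 >46 → r--
[4,5] 22+24=46 → found

(22, 24)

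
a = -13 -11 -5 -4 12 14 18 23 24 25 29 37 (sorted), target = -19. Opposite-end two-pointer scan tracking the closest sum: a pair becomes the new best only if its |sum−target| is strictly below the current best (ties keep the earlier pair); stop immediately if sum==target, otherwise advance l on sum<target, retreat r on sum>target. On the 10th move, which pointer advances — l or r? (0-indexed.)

r

l=0 r=11: -13+37=24 d=43 *, r--
l=0 r=10: -13+29=16 d=35 *, r--
l=0 r=9: -13+25=12 d=31 *, r--
l=0 r=8: -13+24=11 d=30 *, r--
l=0 r=7: -13+23=10 d=29 *, r--
l=0 r=6: -13+18=5 d=24 *, r--
l=0 r=5: -13+14=1 d=20 *, r--
l=0 r=4: -13+12=-1 d=18 *, r--
l=0 r=3: -13+-4=-17 d=2 *, r--
l=0 r=2: -13+-5=-18 d=1 *, r--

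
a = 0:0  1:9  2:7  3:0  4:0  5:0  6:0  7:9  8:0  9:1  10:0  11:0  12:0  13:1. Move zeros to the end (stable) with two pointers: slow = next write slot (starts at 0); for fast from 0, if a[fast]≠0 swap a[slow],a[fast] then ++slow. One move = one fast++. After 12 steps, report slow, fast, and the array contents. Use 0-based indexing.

slow=4, fast=12, a=[9, 7, 9, 1, 0, 0, 0, 0, 0, 0, 0, 0, 0, 1]

slow=0 fast=0: a[fast]=0, fast++
slow=0 fast=1: a[fast]=9≠0 swap→a[0]=9, slow++,fast++
slow=1 fast=2: a[fast]=7≠0 swap→a[1]=7, slow++,fast++
slow=2 fast=3: a[fast]=0, fast++
slow=2 fast=4: a[fast]=0, fast++
slow=2 fast=5: a[fast]=0, fast++
slow=2 fast=6: a[fast]=0, fast++
slow=2 fast=7: a[fast]=9≠0 swap→a[2]=9, slow++,fast++
slow=3 fast=8: a[fast]=0, fast++
slow=3 fast=9: a[fast]=1≠0 swap→a[3]=1, slow++,fast++
slow=4 fast=10: a[fast]=0, fast++
slow=4 fast=11: a[fast]=0, fast++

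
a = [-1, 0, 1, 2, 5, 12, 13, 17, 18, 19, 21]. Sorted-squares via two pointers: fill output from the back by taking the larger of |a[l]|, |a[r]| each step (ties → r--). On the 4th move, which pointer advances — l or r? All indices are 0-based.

l=0 r=10: |-1|<=|21| out[10]=441, r--
l=0 r=9: |-1|<=|19| out[9]=361, r--
l=0 r=8: |-1|<=|18| out[8]=324, r--
l=0 r=7: |-1|<=|17| out[7]=289, r--

r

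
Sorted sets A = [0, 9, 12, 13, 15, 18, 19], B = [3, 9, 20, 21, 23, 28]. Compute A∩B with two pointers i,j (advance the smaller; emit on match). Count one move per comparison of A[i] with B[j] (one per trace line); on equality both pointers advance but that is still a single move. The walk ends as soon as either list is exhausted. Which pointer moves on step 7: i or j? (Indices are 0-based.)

i

[i=0,j=0] 0<3 → i++
[i=1,j=0] 9>3 → j++
[i=1,j=1] 9==9 emit → i++,j++
[i=2,j=2] 12<20 → i++
[i=3,j=2] 13<20 → i++
[i=4,j=2] 15<20 → i++
[i=5,j=2] 18<20 → i++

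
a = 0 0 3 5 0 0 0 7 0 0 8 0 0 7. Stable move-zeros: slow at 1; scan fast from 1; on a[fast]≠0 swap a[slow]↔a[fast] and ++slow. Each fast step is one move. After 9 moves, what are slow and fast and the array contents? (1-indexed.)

slow=4, fast=10, a=[3, 5, 7, 0, 0, 0, 0, 0, 0, 0, 8, 0, 0, 7]

slow=1 fast=1: a[fast]=0, fast++
slow=1 fast=2: a[fast]=0, fast++
slow=1 fast=3: a[fast]=3≠0 swap→a[1]=3, slow++,fast++
slow=2 fast=4: a[fast]=5≠0 swap→a[2]=5, slow++,fast++
slow=3 fast=5: a[fast]=0, fast++
slow=3 fast=6: a[fast]=0, fast++
slow=3 fast=7: a[fast]=0, fast++
slow=3 fast=8: a[fast]=7≠0 swap→a[3]=7, slow++,fast++
slow=4 fast=9: a[fast]=0, fast++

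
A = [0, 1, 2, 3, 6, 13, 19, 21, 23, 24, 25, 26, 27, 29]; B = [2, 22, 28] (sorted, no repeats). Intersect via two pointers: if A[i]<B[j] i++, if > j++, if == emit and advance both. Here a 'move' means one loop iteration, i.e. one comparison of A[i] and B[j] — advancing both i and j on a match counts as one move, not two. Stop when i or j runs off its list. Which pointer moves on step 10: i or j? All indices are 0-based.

i

i=0 j=0: 0<2, i++
i=1 j=0: 1<2, i++
i=2 j=0: 2==2 emit, i++,j++
i=3 j=1: 3<22, i++
i=4 j=1: 6<22, i++
i=5 j=1: 13<22, i++
i=6 j=1: 19<22, i++
i=7 j=1: 21<22, i++
i=8 j=1: 23>22, j++
i=8 j=2: 23<28, i++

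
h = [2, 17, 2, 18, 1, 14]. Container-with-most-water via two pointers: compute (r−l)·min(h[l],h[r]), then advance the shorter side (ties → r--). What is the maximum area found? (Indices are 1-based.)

[1,6] min(2,14)*5=10 best=10 * → l++
[2,6] min(17,14)*4=56 best=56 * → r--
[2,5] min(17,1)*3=3 best=56 → r--
[2,4] min(17,18)*2=34 best=56 → l++
[3,4] min(2,18)*1=2 best=56 → l++

max area = 56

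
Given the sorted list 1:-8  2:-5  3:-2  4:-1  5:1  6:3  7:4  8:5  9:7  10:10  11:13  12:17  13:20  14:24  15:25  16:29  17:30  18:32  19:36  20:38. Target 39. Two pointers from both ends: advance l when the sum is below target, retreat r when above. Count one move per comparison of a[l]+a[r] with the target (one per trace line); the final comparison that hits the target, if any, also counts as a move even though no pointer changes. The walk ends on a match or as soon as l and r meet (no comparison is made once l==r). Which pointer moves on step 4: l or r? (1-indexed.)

[1,20] -8+38=30 <39 → l++
[2,20] -5+38=33 <39 → l++
[3,20] -2+38=36 <39 → l++
[4,20] -1+38=37 <39 → l++

l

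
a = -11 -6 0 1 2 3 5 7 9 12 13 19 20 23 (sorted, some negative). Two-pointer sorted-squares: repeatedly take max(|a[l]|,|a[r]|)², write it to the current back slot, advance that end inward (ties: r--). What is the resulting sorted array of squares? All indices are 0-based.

l=0 r=13: |-11|<=|23| out[13]=529, r--
l=0 r=12: |-11|<=|20| out[12]=400, r--
l=0 r=11: |-11|<=|19| out[11]=361, r--
l=0 r=10: |-11|<=|13| out[10]=169, r--
l=0 r=9: |-11|<=|12| out[9]=144, r--
l=0 r=8: |-11|>|9| out[8]=121, l++
l=1 r=8: |-6|<=|9| out[7]=81, r--
l=1 r=7: |-6|<=|7| out[6]=49, r--
l=1 r=6: |-6|>|5| out[5]=36, l++
l=2 r=6: |0|<=|5| out[4]=25, r--
l=2 r=5: |0|<=|3| out[3]=9, r--
l=2 r=4: |0|<=|2| out[2]=4, r--
l=2 r=3: |0|<=|1| out[1]=1, r--
l=2 r=2: |0|<=|0| out[0]=0, r--

[0, 1, 4, 9, 25, 36, 49, 81, 121, 144, 169, 361, 400, 529]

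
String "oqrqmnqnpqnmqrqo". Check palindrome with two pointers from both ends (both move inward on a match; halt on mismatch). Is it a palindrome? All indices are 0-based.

[0,15] 'o'=='o' → l++,r--
[1,14] 'q'=='q' → l++,r--
[2,13] 'r'=='r' → l++,r--
[3,12] 'q'=='q' → l++,r--
[4,11] 'm'=='m' → l++,r--
[5,10] 'n'=='n' → l++,r--
[6,9] 'q'=='q' → l++,r--
[7,8] 'n'!='p' → stop

not a palindrome (mismatch at 7,8)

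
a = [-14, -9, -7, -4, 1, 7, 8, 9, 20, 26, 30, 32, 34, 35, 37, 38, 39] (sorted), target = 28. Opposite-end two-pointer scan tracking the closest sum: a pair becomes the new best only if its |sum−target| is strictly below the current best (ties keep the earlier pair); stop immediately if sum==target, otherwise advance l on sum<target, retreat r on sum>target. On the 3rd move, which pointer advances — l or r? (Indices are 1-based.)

r

l=1 r=17: -14+39=25 d=3 *, l++
l=2 r=17: -9+39=30 d=2 *, r--
l=2 r=16: -9+38=29 d=1 *, r--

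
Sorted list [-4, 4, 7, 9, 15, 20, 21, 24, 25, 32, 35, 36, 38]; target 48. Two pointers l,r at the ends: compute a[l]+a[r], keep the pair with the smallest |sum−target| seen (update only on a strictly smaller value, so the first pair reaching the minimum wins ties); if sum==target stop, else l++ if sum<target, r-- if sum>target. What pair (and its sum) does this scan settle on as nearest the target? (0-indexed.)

pair (9, 38) with sum 47 (|Δ|=1)

[0,12] -4+38=34 d=14 * → l++
[1,12] 4+38=42 d=6 * → l++
[2,12] 7+38=45 d=3 * → l++
[3,12] 9+38=47 d=1 * → l++
[4,12] 15+38=53 d=5 → r--
[4,11] 15+36=51 d=3 → r--
[4,10] 15+35=50 d=2 → r--
[4,9] 15+32=47 d=1 → l++
[5,9] 20+32=52 d=4 → r--
[5,8] 20+25=45 d=3 → l++
[6,8] 21+25=46 d=2 → l++
[7,8] 24+25=49 d=1 → r--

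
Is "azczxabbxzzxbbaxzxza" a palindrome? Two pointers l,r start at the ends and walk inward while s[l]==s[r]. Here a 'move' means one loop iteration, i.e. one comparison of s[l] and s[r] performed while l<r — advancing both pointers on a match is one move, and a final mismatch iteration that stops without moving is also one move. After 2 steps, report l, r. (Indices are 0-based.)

[0,19] 'a'=='a' → l++,r--
[1,18] 'z'=='z' → l++,r--

l=2, r=17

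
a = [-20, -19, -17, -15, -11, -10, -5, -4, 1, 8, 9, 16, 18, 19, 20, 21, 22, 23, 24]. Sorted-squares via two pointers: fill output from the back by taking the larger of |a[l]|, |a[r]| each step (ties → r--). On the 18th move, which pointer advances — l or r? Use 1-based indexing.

l=1 r=19: |-20|<=|24| out[19]=576, r--
l=1 r=18: |-20|<=|23| out[18]=529, r--
l=1 r=17: |-20|<=|22| out[17]=484, r--
l=1 r=16: |-20|<=|21| out[16]=441, r--
l=1 r=15: |-20|<=|20| out[15]=400, r--
l=1 r=14: |-20|>|19| out[14]=400, l++
l=2 r=14: |-19|<=|19| out[13]=361, r--
l=2 r=13: |-19|>|18| out[12]=361, l++
l=3 r=13: |-17|<=|18| out[11]=324, r--
l=3 r=12: |-17|>|16| out[10]=289, l++
l=4 r=12: |-15|<=|16| out[9]=256, r--
l=4 r=11: |-15|>|9| out[8]=225, l++
l=5 r=11: |-11|>|9| out[7]=121, l++
l=6 r=11: |-10|>|9| out[6]=100, l++
l=7 r=11: |-5|<=|9| out[5]=81, r--
l=7 r=10: |-5|<=|8| out[4]=64, r--
l=7 r=9: |-5|>|1| out[3]=25, l++
l=8 r=9: |-4|>|1| out[2]=16, l++

l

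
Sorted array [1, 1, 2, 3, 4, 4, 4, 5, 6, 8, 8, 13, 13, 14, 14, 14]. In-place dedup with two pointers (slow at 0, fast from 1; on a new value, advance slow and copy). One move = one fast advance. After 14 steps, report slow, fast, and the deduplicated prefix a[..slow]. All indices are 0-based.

slow=8, fast=15, prefix=[1, 2, 3, 4, 5, 6, 8, 13, 14]

(s=0,f=1) a[fast]=1=a[slow] dup → fast++
(s=0,f=2) a[fast]=2≠a[slow]=1 write a[1]=2 → slow++,fast++
(s=1,f=3) a[fast]=3≠a[slow]=2 write a[2]=3 → slow++,fast++
(s=2,f=4) a[fast]=4≠a[slow]=3 write a[3]=4 → slow++,fast++
(s=3,f=5) a[fast]=4=a[slow] dup → fast++
(s=3,f=6) a[fast]=4=a[slow] dup → fast++
(s=3,f=7) a[fast]=5≠a[slow]=4 write a[4]=5 → slow++,fast++
(s=4,f=8) a[fast]=6≠a[slow]=5 write a[5]=6 → slow++,fast++
(s=5,f=9) a[fast]=8≠a[slow]=6 write a[6]=8 → slow++,fast++
(s=6,f=10) a[fast]=8=a[slow] dup → fast++
(s=6,f=11) a[fast]=13≠a[slow]=8 write a[7]=13 → slow++,fast++
(s=7,f=12) a[fast]=13=a[slow] dup → fast++
(s=7,f=13) a[fast]=14≠a[slow]=13 write a[8]=14 → slow++,fast++
(s=8,f=14) a[fast]=14=a[slow] dup → fast++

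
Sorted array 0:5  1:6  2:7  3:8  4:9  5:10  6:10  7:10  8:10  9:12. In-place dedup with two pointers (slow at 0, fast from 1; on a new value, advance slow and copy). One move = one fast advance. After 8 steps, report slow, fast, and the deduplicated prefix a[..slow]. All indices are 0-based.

slow=5, fast=9, prefix=[5, 6, 7, 8, 9, 10]

(s=0,f=1) a[fast]=6≠a[slow]=5 write a[1]=6 → slow++,fast++
(s=1,f=2) a[fast]=7≠a[slow]=6 write a[2]=7 → slow++,fast++
(s=2,f=3) a[fast]=8≠a[slow]=7 write a[3]=8 → slow++,fast++
(s=3,f=4) a[fast]=9≠a[slow]=8 write a[4]=9 → slow++,fast++
(s=4,f=5) a[fast]=10≠a[slow]=9 write a[5]=10 → slow++,fast++
(s=5,f=6) a[fast]=10=a[slow] dup → fast++
(s=5,f=7) a[fast]=10=a[slow] dup → fast++
(s=5,f=8) a[fast]=10=a[slow] dup → fast++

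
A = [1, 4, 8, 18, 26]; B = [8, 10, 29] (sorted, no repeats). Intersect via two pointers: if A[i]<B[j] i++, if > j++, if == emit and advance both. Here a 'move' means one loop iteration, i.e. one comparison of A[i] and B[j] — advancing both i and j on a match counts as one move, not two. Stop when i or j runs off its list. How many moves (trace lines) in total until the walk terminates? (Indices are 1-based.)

6 moves

[i=1,j=1] 1<8 → i++
[i=2,j=1] 4<8 → i++
[i=3,j=1] 8==8 emit → i++,j++
[i=4,j=2] 18>10 → j++
[i=4,j=3] 18<29 → i++
[i=5,j=3] 26<29 → i++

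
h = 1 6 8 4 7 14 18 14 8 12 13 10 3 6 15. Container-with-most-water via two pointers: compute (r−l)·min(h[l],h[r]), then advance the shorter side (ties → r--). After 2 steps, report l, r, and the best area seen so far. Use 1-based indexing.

[1,15] min(1,15)*14=14 best=14 * → l++
[2,15] min(6,15)*13=78 best=78 * → l++

l=3, r=15, best area=78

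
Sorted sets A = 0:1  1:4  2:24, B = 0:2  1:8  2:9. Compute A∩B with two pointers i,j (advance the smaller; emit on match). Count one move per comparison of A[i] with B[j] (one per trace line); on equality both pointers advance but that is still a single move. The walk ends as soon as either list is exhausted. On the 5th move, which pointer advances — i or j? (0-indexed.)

[i=0,j=0] 1<2 → i++
[i=1,j=0] 4>2 → j++
[i=1,j=1] 4<8 → i++
[i=2,j=1] 24>8 → j++
[i=2,j=2] 24>9 → j++

j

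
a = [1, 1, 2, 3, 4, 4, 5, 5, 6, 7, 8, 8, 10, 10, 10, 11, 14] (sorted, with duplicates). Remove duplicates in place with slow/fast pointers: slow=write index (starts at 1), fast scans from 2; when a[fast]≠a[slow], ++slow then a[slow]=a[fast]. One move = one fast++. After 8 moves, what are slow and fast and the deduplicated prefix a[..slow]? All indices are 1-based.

slow=6, fast=10, prefix=[1, 2, 3, 4, 5, 6]

(s=1,f=2) a[fast]=1=a[slow] dup → fast++
(s=1,f=3) a[fast]=2≠a[slow]=1 write a[2]=2 → slow++,fast++
(s=2,f=4) a[fast]=3≠a[slow]=2 write a[3]=3 → slow++,fast++
(s=3,f=5) a[fast]=4≠a[slow]=3 write a[4]=4 → slow++,fast++
(s=4,f=6) a[fast]=4=a[slow] dup → fast++
(s=4,f=7) a[fast]=5≠a[slow]=4 write a[5]=5 → slow++,fast++
(s=5,f=8) a[fast]=5=a[slow] dup → fast++
(s=5,f=9) a[fast]=6≠a[slow]=5 write a[6]=6 → slow++,fast++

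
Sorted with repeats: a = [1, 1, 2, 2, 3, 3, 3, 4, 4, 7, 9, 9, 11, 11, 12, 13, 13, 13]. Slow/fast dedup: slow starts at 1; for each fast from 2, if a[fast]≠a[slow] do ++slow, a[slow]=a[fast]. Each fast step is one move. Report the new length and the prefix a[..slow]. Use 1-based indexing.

slow=1 fast=2: a[fast]=1=a[slow] dup, fast++
slow=1 fast=3: a[fast]=2≠a[slow]=1 write a[2]=2, slow++,fast++
slow=2 fast=4: a[fast]=2=a[slow] dup, fast++
slow=2 fast=5: a[fast]=3≠a[slow]=2 write a[3]=3, slow++,fast++
slow=3 fast=6: a[fast]=3=a[slow] dup, fast++
slow=3 fast=7: a[fast]=3=a[slow] dup, fast++
slow=3 fast=8: a[fast]=4≠a[slow]=3 write a[4]=4, slow++,fast++
slow=4 fast=9: a[fast]=4=a[slow] dup, fast++
slow=4 fast=10: a[fast]=7≠a[slow]=4 write a[5]=7, slow++,fast++
slow=5 fast=11: a[fast]=9≠a[slow]=7 write a[6]=9, slow++,fast++
slow=6 fast=12: a[fast]=9=a[slow] dup, fast++
slow=6 fast=13: a[fast]=11≠a[slow]=9 write a[7]=11, slow++,fast++
slow=7 fast=14: a[fast]=11=a[slow] dup, fast++
slow=7 fast=15: a[fast]=12≠a[slow]=11 write a[8]=12, slow++,fast++
slow=8 fast=16: a[fast]=13≠a[slow]=12 write a[9]=13, slow++,fast++
slow=9 fast=17: a[fast]=13=a[slow] dup, fast++
slow=9 fast=18: a[fast]=13=a[slow] dup, fast++

length 9; prefix = [1, 2, 3, 4, 7, 9, 11, 12, 13]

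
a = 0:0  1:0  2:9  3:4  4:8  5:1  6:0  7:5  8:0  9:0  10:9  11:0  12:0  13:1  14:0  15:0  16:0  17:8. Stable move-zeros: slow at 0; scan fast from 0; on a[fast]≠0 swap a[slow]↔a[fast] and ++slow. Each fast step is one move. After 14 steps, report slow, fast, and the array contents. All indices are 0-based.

slow=7, fast=14, a=[9, 4, 8, 1, 5, 9, 1, 0, 0, 0, 0, 0, 0, 0, 0, 0, 0, 8]

slow=0 fast=0: a[fast]=0, fast++
slow=0 fast=1: a[fast]=0, fast++
slow=0 fast=2: a[fast]=9≠0 swap→a[0]=9, slow++,fast++
slow=1 fast=3: a[fast]=4≠0 swap→a[1]=4, slow++,fast++
slow=2 fast=4: a[fast]=8≠0 swap→a[2]=8, slow++,fast++
slow=3 fast=5: a[fast]=1≠0 swap→a[3]=1, slow++,fast++
slow=4 fast=6: a[fast]=0, fast++
slow=4 fast=7: a[fast]=5≠0 swap→a[4]=5, slow++,fast++
slow=5 fast=8: a[fast]=0, fast++
slow=5 fast=9: a[fast]=0, fast++
slow=5 fast=10: a[fast]=9≠0 swap→a[5]=9, slow++,fast++
slow=6 fast=11: a[fast]=0, fast++
slow=6 fast=12: a[fast]=0, fast++
slow=6 fast=13: a[fast]=1≠0 swap→a[6]=1, slow++,fast++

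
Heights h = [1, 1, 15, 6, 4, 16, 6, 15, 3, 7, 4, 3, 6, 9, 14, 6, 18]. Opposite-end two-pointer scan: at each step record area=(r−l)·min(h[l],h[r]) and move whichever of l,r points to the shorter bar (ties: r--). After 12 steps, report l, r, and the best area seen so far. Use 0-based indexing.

l=12, r=16, best area=210

[0,16] min(1,18)*16=16 best=16 * → l++
[1,16] min(1,18)*15=15 best=16 → l++
[2,16] min(15,18)*14=210 best=210 * → l++
[3,16] min(6,18)*13=78 best=210 → l++
[4,16] min(4,18)*12=48 best=210 → l++
[5,16] min(16,18)*11=176 best=210 → l++
[6,16] min(6,18)*10=60 best=210 → l++
[7,16] min(15,18)*9=135 best=210 → l++
[8,16] min(3,18)*8=24 best=210 → l++
[9,16] min(7,18)*7=49 best=210 → l++
[10,16] min(4,18)*6=24 best=210 → l++
[11,16] min(3,18)*5=15 best=210 → l++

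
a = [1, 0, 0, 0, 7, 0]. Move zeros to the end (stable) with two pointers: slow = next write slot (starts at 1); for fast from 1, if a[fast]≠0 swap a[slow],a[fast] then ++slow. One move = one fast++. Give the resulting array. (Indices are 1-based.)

(s=1,f=1) a[fast]=1≠0 swap→a[1]=1 → slow++,fast++
(s=2,f=2) a[fast]=0 → fast++
(s=2,f=3) a[fast]=0 → fast++
(s=2,f=4) a[fast]=0 → fast++
(s=2,f=5) a[fast]=7≠0 swap→a[2]=7 → slow++,fast++
(s=3,f=6) a[fast]=0 → fast++

[1, 7, 0, 0, 0, 0]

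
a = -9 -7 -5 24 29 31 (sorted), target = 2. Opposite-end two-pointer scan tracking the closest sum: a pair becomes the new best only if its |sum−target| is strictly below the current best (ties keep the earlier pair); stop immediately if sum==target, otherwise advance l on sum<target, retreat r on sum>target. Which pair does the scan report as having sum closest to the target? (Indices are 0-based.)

l=0 r=5: -9+31=22 d=20 *, r--
l=0 r=4: -9+29=20 d=18 *, r--
l=0 r=3: -9+24=15 d=13 *, r--
l=0 r=2: -9+-5=-14 d=16, l++
l=1 r=2: -7+-5=-12 d=14, l++

pair (-9, 24) with sum 15 (|Δ|=13)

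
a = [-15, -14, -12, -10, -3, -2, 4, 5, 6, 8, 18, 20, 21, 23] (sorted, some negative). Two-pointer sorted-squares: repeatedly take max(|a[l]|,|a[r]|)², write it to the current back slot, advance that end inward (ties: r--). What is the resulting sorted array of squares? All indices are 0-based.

[4, 9, 16, 25, 36, 64, 100, 144, 196, 225, 324, 400, 441, 529]

[0,13] |-15|<=|23| out[13]=529 → r--
[0,12] |-15|<=|21| out[12]=441 → r--
[0,11] |-15|<=|20| out[11]=400 → r--
[0,10] |-15|<=|18| out[10]=324 → r--
[0,9] |-15|>|8| out[9]=225 → l++
[1,9] |-14|>|8| out[8]=196 → l++
[2,9] |-12|>|8| out[7]=144 → l++
[3,9] |-10|>|8| out[6]=100 → l++
[4,9] |-3|<=|8| out[5]=64 → r--
[4,8] |-3|<=|6| out[4]=36 → r--
[4,7] |-3|<=|5| out[3]=25 → r--
[4,6] |-3|<=|4| out[2]=16 → r--
[4,5] |-3|>|-2| out[1]=9 → l++
[5,5] |-2|<=|-2| out[0]=4 → r--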